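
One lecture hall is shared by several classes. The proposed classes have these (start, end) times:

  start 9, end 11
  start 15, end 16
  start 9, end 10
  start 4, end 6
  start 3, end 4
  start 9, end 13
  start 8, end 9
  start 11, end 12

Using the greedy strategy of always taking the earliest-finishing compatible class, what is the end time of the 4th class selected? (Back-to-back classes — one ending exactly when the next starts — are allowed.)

By end time: (3,4), (4,6), (8,9), (9,10), (9,11), (11,12), (9,13), (15,16).
Pick (3,4); next start ≥ 4 → (4,6); next start ≥ 6 → (8,9); next start ≥ 9 → (9,10); next start ≥ 10 → (11,12); next start ≥ 12 → (15,16).
Selected: (3,4) (4,6) (8,9) (9,10) (11,12) (15,16)

10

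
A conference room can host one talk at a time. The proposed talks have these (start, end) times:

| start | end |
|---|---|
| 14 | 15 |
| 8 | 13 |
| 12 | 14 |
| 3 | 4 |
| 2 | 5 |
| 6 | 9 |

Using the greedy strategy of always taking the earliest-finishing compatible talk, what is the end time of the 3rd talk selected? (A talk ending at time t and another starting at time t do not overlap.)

14

Sort by end time and greedily take each interval whose start is ≥ the last chosen end.
By end time: (3,4), (2,5), (6,9), (8,13), (12,14), (14,15).
Pick (3,4); next start ≥ 4 → (6,9); next start ≥ 9 → (12,14); next start ≥ 14 → (14,15).
Selected: (3,4) (6,9) (12,14) (14,15)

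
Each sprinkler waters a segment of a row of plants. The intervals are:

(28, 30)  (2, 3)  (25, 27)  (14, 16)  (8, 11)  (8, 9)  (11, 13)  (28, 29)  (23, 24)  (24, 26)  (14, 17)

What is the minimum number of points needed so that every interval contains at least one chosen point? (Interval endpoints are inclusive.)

7

By right end: [2,3]  [8,9]  [8,11]  [11,13]  [14,16]  [14,17]  [23,24]  [24,26]  [25,27]  [28,29]  [28,30]
[2,3] uncovered → point at 3; [8,9] uncovered → point at 9; [11,13] uncovered → point at 13; [14,16] uncovered → point at 16; [23,24] uncovered → point at 24; [25,27] uncovered → point at 27; [28,29] uncovered → point at 29.
Points: 3, 9, 13, 16, 24, 27, 29 (7 total).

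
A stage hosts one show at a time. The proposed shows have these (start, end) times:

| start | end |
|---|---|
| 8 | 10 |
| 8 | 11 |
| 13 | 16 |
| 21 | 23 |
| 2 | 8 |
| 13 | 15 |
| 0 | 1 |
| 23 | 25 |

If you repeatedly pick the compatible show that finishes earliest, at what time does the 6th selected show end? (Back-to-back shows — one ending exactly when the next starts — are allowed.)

25

Greedy by earliest finish: after sorting by end time, pick each interval compatible with the last pick.
By end time: (0,1), (2,8), (8,10), (8,11), (13,15), (13,16), (21,23), (23,25).
Pick (0,1); next start ≥ 1 → (2,8); next start ≥ 8 → (8,10); next start ≥ 10 → (13,15); next start ≥ 15 → (21,23); next start ≥ 23 → (23,25).
Selected: (0,1) (2,8) (8,10) (13,15) (21,23) (23,25)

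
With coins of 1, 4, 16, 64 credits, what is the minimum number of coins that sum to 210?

Use the largest denomination that fits, subtract, and repeat.
210 − 3×64→18 − 1×16→2 − 2×1→0
Total coins = 3 + 1 + 2 = 6

6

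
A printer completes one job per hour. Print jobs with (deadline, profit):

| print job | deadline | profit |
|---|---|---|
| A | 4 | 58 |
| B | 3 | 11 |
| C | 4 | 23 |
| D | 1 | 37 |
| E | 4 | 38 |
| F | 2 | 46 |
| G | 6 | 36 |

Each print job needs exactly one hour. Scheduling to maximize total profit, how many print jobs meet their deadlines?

5

Sort by profit descending; place each in the latest free slot ≤ its deadline.
Profit order: A=58 F=46 E=38 D=37 G=36 C=23 B=11
Assign: A→slot 4, F→slot 2, E→slot 3, D→slot 1, G→slot 6, C skipped, B skipped.
Slots: [1:D] [2:F] [3:E] [4:A] [6:G]
5 of 7 scheduled.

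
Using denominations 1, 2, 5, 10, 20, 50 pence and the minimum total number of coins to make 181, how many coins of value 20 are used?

181 − 3×50→31 − 1×20→11 − 1×10→1 − 1×1→0
Count of 20: 1

1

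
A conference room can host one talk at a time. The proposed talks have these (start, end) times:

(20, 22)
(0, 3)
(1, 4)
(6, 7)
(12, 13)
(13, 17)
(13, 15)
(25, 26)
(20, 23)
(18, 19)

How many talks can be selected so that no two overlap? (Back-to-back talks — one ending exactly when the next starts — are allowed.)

7

Sorted by end: (0,3)  (1,4)  (6,7)  (12,13)  (13,15)  (13,17)  (18,19)  (20,22)  (20,23)  (25,26)
take (0,3); skip (1,4); take (6,7); take (12,13); take (13,15); skip (13,17); take (18,19); take (20,22); skip (20,23); take (25,26).
Selected 7 talks.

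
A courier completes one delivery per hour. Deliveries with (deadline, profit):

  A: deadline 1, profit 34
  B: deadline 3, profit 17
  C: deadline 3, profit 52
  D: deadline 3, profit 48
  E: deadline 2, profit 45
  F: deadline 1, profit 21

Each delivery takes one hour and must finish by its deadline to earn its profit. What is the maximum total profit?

145

Take jobs in profit order; each goes to the latest open slot no later than its deadline.
Profit order: C=52 D=48 E=45 A=34 F=21 B=17
Assign: C→slot 3, D→slot 2, E→slot 1, A skipped, F skipped, B skipped.
Slots: [1:E] [2:D] [3:C]
Profit = 45 + 48 + 52 = 145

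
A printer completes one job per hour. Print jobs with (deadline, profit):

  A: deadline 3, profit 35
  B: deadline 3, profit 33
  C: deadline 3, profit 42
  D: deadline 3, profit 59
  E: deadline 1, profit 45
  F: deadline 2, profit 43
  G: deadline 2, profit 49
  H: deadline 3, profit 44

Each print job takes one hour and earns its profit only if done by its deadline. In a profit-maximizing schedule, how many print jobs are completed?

Sort by profit descending; place each in the latest free slot ≤ its deadline.
Profit order: D=59 G=49 E=45 H=44 F=43 C=42 A=35 B=33
Assign: D→slot 3, G→slot 2, E→slot 1, H skipped, F skipped, C skipped, A skipped, B skipped.
Slots: [1:E] [2:G] [3:D]
3 of 8 scheduled.

3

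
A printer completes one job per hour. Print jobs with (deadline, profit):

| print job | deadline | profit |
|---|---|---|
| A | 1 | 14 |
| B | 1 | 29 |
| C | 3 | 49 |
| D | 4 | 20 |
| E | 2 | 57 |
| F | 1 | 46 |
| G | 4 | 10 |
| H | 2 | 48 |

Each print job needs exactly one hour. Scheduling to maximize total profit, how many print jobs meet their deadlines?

Take jobs in profit order; each goes to the latest open slot no later than its deadline.
By profit: E(d2,57), C(d3,49), H(d2,48), F(d1,46), B(d1,29), D(d4,20), A(d1,14), G(d4,10)
E→slot 2; C→slot 3; H→slot 1; F skipped; B skipped; D→slot 4; A skipped; G skipped.
4 of 8 scheduled.

4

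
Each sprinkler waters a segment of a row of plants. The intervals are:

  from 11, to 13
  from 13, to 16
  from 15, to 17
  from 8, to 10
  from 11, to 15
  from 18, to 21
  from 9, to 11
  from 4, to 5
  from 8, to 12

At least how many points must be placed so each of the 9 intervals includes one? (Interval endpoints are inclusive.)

By right end: [4,5]  [8,10]  [9,11]  [8,12]  [11,13]  [11,15]  [13,16]  [15,17]  [18,21]
[4,5] uncovered → point at 5; [8,10] uncovered → point at 10; [11,13] uncovered → point at 13; [15,17] uncovered → point at 17; [18,21] uncovered → point at 21.
Points: 5, 10, 13, 17, 21 (5 total).

5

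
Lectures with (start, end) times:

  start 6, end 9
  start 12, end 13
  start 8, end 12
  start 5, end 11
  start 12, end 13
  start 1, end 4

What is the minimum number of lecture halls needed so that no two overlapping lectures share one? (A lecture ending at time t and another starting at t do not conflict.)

3

starts: [1, 5, 6, 8, 12, 12]
ends:   [4, 9, 11, 12, 13, 13]
s1→1 e4→0 s5→1 s6→2 s8→3  — peak 3.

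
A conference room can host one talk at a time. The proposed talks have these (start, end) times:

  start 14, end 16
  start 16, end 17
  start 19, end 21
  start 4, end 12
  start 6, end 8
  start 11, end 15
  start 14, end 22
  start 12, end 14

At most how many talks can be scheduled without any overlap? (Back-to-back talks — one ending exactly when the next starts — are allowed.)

5

Greedy by earliest finish: after sorting by end time, pick each interval compatible with the last pick.
By end time: (6,8), (4,12), (12,14), (11,15), (14,16), (16,17), (19,21), (14,22).
Pick (6,8); next start ≥ 8 → (12,14); next start ≥ 14 → (14,16); next start ≥ 16 → (16,17); next start ≥ 17 → (19,21).
Selected 5 talks.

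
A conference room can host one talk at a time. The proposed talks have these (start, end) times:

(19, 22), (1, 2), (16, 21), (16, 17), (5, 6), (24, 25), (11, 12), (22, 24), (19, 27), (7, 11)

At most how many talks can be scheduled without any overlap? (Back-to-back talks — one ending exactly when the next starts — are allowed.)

Order by finish time; keep every interval that doesn't clash with the previous kept one.
Sorted by end: (1,2)  (5,6)  (7,11)  (11,12)  (16,17)  (16,21)  (19,22)  (22,24)  (24,25)  (19,27)
take (1,2); take (5,6); take (7,11); take (11,12); take (16,17); take (19,22); take (22,24); take (24,25).
Selected 8 talks.

8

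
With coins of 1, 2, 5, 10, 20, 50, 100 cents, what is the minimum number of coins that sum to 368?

8

368 − 3×100→68 − 1×50→18 − 1×10→8 − 1×5→3 − 1×2→1 − 1×1→0
Total coins = 3 + 1 + 1 + 1 + 1 + 1 = 8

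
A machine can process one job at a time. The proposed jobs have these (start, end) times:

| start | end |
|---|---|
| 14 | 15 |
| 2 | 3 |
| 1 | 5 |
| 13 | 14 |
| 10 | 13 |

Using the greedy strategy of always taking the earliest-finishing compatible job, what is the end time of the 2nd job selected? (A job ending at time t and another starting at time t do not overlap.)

13

Order by finish time; keep every interval that doesn't clash with the previous kept one.
By end time: (2,3), (1,5), (10,13), (13,14), (14,15).
Pick (2,3); next start ≥ 3 → (10,13); next start ≥ 13 → (13,14); next start ≥ 14 → (14,15).
Selected: (2,3) (10,13) (13,14) (14,15)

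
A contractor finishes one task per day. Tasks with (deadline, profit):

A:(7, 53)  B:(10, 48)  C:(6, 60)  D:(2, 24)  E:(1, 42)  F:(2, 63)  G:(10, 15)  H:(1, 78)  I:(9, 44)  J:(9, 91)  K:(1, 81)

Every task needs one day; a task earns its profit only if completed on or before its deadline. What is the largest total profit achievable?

Profit order: J=91 K=81 H=78 F=63 C=60 A=53 B=48 I=44 E=42 D=24 G=15
Assign: J→slot 9, K→slot 1, H skipped, F→slot 2, C→slot 6, A→slot 7, B→slot 10, I→slot 8, E skipped, D skipped, G→slot 5.
Slots: [1:K] [2:F] [5:G] [6:C] [7:A] [8:I] [9:J] [10:B]
Profit = 81 + 63 + 15 + 60 + 53 + 44 + 91 + 48 = 455

455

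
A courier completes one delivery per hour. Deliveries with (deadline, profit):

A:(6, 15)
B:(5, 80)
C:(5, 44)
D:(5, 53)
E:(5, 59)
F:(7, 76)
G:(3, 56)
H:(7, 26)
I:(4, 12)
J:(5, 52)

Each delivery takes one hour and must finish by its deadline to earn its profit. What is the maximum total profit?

Take jobs in profit order; each goes to the latest open slot no later than its deadline.
By profit: B(d5,80), F(d7,76), E(d5,59), G(d3,56), D(d5,53), J(d5,52), C(d5,44), H(d7,26), A(d6,15), I(d4,12)
B→slot 5; F→slot 7; E→slot 4; G→slot 3; D→slot 2; J→slot 1; C skipped; H→slot 6; A skipped; I skipped.
Profit = 52 + 53 + 56 + 59 + 80 + 26 + 76 = 402

402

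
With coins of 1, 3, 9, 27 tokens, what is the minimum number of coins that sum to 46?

4

46 − 1×27→19 − 2×9→1 − 1×1→0
Total coins = 1 + 2 + 1 = 4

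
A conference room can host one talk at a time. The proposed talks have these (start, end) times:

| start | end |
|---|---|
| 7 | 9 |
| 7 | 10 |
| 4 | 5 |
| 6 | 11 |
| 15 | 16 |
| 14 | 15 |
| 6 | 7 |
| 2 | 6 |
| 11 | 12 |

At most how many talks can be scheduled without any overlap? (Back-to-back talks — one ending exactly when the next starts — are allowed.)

6

Greedy by earliest finish: after sorting by end time, pick each interval compatible with the last pick.
Sorted by end: (4,5)  (2,6)  (6,7)  (7,9)  (7,10)  (6,11)  (11,12)  (14,15)  (15,16)
take (4,5); take (6,7); take (7,9); skip (7,10); skip (6,11); take (11,12); take (14,15); take (15,16).
Selected 6 talks.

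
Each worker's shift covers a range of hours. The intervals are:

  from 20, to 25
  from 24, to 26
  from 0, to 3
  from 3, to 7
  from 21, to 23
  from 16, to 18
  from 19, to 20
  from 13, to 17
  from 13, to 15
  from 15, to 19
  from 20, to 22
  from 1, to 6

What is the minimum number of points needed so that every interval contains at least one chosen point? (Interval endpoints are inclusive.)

Process intervals by earliest right end; each time one isn't hit yet, stab at its right endpoint.
Sorted: [0,3] [1,6] [3,7] [13,15] [13,17] [16,18] [15,19] [19,20] [20,22] [21,23] [20,25] [24,26]
{[0,3],[1,6],[3,7]} hit by 3; {[13,15],[13,17]} hit by 15; {[16,18],[15,19]} hit by 18; {[19,20],[20,22]} hit by 20; {[21,23],[20,25]} hit by 23; {[24,26]} hit by 26.
Points: 3, 15, 18, 20, 23, 26 (6 total).

6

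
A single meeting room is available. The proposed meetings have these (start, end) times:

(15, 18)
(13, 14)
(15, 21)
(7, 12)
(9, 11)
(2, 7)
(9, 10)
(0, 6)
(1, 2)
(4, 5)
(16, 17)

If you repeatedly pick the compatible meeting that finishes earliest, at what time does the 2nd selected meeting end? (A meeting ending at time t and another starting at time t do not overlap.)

Sort by end time and greedily take each interval whose start is ≥ the last chosen end.
By end time: (1,2), (4,5), (0,6), (2,7), (9,10), (9,11), (7,12), (13,14), (16,17), (15,18), (15,21).
Pick (1,2); next start ≥ 2 → (4,5); next start ≥ 5 → (9,10); next start ≥ 10 → (13,14); next start ≥ 14 → (16,17).
Selected: (1,2) (4,5) (9,10) (13,14) (16,17)

5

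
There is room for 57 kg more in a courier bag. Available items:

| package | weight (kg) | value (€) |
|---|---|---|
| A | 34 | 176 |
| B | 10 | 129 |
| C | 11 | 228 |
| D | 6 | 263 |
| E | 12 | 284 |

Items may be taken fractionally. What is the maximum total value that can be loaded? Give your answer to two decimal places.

Greedy by value/weight ratio, highest first.
Order: D (263/6=43.83) > E (284/12=23.67) > C (228/11=20.73) > B (129/10=12.90) > A (176/34=5.18)
Fill: take D (6 @ 263) → take E (12 @ 284) → take C (11 @ 228) → take B (10 @ 129) → take 18/34 of A → 93.18; 57/57 used.
Total value = 997.18

997.18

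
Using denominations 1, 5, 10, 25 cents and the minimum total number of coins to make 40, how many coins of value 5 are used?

1

Use the largest denomination that fits, subtract, and repeat.
40 = 1×25 + 1×10 + 1×5
Count of 5: 1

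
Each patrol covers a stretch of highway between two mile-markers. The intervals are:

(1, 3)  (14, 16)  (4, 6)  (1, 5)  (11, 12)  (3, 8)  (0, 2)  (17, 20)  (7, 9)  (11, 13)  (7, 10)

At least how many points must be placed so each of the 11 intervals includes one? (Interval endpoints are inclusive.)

6

Process intervals by earliest right end; each time one isn't hit yet, stab at its right endpoint.
Sorted: [0,2] [1,3] [1,5] [4,6] [3,8] [7,9] [7,10] [11,12] [11,13] [14,16] [17,20]
{[0,2],[1,3],[1,5]} hit by 2; {[4,6],[3,8]} hit by 6; {[7,9],[7,10]} hit by 9; {[11,12],[11,13]} hit by 12; {[14,16]} hit by 16; {[17,20]} hit by 20.
Points: 2, 6, 9, 12, 16, 20 (6 total).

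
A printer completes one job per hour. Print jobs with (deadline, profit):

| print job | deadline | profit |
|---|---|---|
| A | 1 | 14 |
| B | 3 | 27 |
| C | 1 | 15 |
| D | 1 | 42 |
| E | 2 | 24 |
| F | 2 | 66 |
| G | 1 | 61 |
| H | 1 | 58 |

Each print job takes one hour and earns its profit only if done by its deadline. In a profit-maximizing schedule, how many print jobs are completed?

By profit: F(d2,66), G(d1,61), H(d1,58), D(d1,42), B(d3,27), E(d2,24), C(d1,15), A(d1,14)
F→slot 2; G→slot 1; H skipped; D skipped; B→slot 3; E skipped; C skipped; A skipped.
3 of 8 scheduled.

3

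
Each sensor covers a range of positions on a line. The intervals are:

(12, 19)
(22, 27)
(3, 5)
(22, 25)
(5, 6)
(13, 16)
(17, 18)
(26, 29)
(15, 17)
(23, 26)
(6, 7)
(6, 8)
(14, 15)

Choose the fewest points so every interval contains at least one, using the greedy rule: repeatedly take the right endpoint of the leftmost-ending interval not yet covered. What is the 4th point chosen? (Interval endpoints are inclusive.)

18

By right end: [3,5]  [5,6]  [6,7]  [6,8]  [14,15]  [13,16]  [15,17]  [17,18]  [12,19]  [22,25]  [23,26]  [22,27]  [26,29]
[3,5] uncovered → point at 5; [6,7] uncovered → point at 7; [14,15] uncovered → point at 15; [17,18] uncovered → point at 18; [22,25] uncovered → point at 25; [26,29] uncovered → point at 29.
Points: 5, 7, 15, 18, 25, 29 (6 total).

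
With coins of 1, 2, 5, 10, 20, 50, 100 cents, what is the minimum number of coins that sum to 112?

Use the largest denomination that fits, subtract, and repeat.
112 − 1×100→12 − 1×10→2 − 1×2→0
Total coins = 1 + 1 + 1 = 3

3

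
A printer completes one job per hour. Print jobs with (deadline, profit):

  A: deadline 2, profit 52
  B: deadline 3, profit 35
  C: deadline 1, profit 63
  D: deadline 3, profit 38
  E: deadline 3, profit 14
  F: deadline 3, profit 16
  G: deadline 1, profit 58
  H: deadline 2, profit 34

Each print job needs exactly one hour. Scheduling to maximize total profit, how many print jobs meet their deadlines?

Take jobs in profit order; each goes to the latest open slot no later than its deadline.
By profit: C(d1,63), G(d1,58), A(d2,52), D(d3,38), B(d3,35), H(d2,34), F(d3,16), E(d3,14)
C→slot 1; G skipped; A→slot 2; D→slot 3; B skipped; H skipped; F skipped; E skipped.
3 of 8 scheduled.

3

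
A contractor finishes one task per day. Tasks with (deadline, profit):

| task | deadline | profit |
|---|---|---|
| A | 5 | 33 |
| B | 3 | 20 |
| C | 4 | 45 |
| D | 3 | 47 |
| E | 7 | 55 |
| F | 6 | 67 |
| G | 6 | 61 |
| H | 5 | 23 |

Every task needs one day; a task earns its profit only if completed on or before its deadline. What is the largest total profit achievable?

331

Sort by profit descending; place each in the latest free slot ≤ its deadline.
By profit: F(d6,67), G(d6,61), E(d7,55), D(d3,47), C(d4,45), A(d5,33), H(d5,23), B(d3,20)
F→slot 6; G→slot 5; E→slot 7; D→slot 3; C→slot 4; A→slot 2; H→slot 1; B skipped.
Profit = 23 + 33 + 47 + 45 + 61 + 67 + 55 = 331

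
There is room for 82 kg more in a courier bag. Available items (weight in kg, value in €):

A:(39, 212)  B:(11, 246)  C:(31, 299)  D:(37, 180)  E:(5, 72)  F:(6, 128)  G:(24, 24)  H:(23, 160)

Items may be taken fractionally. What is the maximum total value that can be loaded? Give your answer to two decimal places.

937.62

Sort by value per unit weight and fill in that order.
Ratios (sorted): B 22.36, F 21.33, E 14.40, C 9.65, H 6.96, A 5.44, D 4.86, G 1.00
take B (11 @ 246); take F (6 @ 128); take E (5 @ 72); take C (31 @ 299); take H (23 @ 160); take 6/39 of A → 32.62. Capacity used 82/82.
Total value = 937.62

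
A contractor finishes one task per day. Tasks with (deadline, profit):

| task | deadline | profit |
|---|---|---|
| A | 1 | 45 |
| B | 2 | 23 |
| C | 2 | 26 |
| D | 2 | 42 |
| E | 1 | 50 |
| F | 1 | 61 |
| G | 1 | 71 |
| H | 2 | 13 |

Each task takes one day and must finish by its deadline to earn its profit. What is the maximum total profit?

Sort by profit descending; place each in the latest free slot ≤ its deadline.
By profit: G(d1,71), F(d1,61), E(d1,50), A(d1,45), D(d2,42), C(d2,26), B(d2,23), H(d2,13)
G→slot 1; F skipped; E skipped; A skipped; D→slot 2; C skipped; B skipped; H skipped.
Profit = 71 + 42 = 113

113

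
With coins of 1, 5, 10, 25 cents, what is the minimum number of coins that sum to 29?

29 = 1×25 + 4×1
Total coins = 1 + 4 = 5

5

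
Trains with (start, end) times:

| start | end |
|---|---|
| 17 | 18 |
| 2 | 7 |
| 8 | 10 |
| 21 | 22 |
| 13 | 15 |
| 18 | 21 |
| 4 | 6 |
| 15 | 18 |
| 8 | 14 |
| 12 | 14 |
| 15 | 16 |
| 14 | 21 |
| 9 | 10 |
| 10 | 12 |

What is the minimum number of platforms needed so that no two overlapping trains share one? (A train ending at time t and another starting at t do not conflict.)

3

Count concurrent intervals with a sweep; the peak is the room count.
Events (time:±→running): 2:+→1 4:+→2 6:-→1 7:-→0 8:+→1 8:+→2 9:+→3 … peak 3.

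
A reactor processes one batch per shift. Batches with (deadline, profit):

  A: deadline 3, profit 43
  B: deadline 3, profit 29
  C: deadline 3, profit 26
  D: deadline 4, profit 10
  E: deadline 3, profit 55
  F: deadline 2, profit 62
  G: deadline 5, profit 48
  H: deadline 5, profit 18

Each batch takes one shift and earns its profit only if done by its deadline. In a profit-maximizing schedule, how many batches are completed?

Sort by profit descending; place each in the latest free slot ≤ its deadline.
Profit order: F=62 E=55 G=48 A=43 B=29 C=26 H=18 D=10
Assign: F→slot 2, E→slot 3, G→slot 5, A→slot 1, B skipped, C skipped, H→slot 4, D skipped.
Slots: [1:A] [2:F] [3:E] [4:H] [5:G]
5 of 8 scheduled.

5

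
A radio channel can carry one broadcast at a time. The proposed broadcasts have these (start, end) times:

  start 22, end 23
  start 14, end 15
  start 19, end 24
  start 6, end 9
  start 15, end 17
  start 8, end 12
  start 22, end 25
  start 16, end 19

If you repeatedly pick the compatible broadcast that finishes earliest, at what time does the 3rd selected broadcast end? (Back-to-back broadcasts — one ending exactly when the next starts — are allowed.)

17

Sort by end time and greedily take each interval whose start is ≥ the last chosen end.
By end time: (6,9), (8,12), (14,15), (15,17), (16,19), (22,23), (19,24), (22,25).
Pick (6,9); next start ≥ 9 → (14,15); next start ≥ 15 → (15,17); next start ≥ 17 → (22,23).
Selected: (6,9) (14,15) (15,17) (22,23)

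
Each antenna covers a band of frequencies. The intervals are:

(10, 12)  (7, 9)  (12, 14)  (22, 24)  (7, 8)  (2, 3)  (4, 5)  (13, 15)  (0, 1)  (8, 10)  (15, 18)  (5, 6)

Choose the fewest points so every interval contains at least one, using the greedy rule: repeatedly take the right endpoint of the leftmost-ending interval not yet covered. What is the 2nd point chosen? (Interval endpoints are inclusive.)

Sort by right endpoint; whenever an interval is uncovered, place a point at its right end.
By right end: [0,1]  [2,3]  [4,5]  [5,6]  [7,8]  [7,9]  [8,10]  [10,12]  [12,14]  [13,15]  [15,18]  [22,24]
[0,1] uncovered → point at 1; [2,3] uncovered → point at 3; [4,5] uncovered → point at 5; [7,8] uncovered → point at 8; [10,12] uncovered → point at 12; [13,15] uncovered → point at 15; [22,24] uncovered → point at 24.
Points: 1, 3, 5, 8, 12, 15, 24 (7 total).

3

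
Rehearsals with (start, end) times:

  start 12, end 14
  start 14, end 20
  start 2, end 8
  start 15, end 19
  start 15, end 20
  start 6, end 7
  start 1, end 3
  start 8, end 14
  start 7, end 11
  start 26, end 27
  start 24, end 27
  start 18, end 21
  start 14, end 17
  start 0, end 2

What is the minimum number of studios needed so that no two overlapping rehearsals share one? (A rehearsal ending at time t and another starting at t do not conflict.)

Events (time:±→running): 0:+→1 1:+→2 2:-→1 2:+→2 3:-→1 6:+→2 7:-→1 7:+→2 8:-→1 8:+→2 11:-→1 12:+→2 14:-→1 14:-→0 14:+→1 14:+→2 15:+→3 15:+→4 … peak 4.

4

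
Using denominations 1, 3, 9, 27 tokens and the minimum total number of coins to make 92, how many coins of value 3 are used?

92 = 3×27 + 1×9 + 2×1
Count of 3: 0

0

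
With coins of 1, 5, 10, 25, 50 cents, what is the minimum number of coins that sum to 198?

9

Greedy: take as many of the largest coin as possible, then repeat with the remainder.
198 = 3×50 + 1×25 + 2×10 + 3×1
Total coins = 3 + 1 + 2 + 3 = 9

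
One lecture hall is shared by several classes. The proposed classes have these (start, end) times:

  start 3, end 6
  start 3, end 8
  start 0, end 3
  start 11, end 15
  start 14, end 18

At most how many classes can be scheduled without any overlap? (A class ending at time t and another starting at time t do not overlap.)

3

By end time: (0,3), (3,6), (3,8), (11,15), (14,18).
Pick (0,3); next start ≥ 3 → (3,6); next start ≥ 6 → (11,15).
Selected 3 classes.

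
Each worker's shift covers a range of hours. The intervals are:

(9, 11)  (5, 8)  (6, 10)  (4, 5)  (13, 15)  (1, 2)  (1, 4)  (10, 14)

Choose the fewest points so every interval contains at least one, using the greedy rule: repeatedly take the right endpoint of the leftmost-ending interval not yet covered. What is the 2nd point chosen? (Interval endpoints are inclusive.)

Sort by right endpoint; whenever an interval is uncovered, place a point at its right end.
By right end: [1,2]  [1,4]  [4,5]  [5,8]  [6,10]  [9,11]  [10,14]  [13,15]
[1,2] uncovered → point at 2; [4,5] uncovered → point at 5; [6,10] uncovered → point at 10; [13,15] uncovered → point at 15.
Points: 2, 5, 10, 15 (4 total).

5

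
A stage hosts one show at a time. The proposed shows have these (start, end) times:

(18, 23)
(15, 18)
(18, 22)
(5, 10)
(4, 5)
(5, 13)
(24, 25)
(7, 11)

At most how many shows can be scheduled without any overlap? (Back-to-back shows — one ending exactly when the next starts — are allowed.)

5

By end time: (4,5), (5,10), (7,11), (5,13), (15,18), (18,22), (18,23), (24,25).
Pick (4,5); next start ≥ 5 → (5,10); next start ≥ 10 → (15,18); next start ≥ 18 → (18,22); next start ≥ 22 → (24,25).
Selected 5 shows.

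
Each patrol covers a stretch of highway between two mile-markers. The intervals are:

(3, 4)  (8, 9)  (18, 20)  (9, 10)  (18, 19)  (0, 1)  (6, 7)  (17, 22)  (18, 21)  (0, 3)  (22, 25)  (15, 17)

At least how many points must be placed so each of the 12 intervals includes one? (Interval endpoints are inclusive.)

7

Sort by right endpoint; whenever an interval is uncovered, place a point at its right end.
By right end: [0,1]  [0,3]  [3,4]  [6,7]  [8,9]  [9,10]  [15,17]  [18,19]  [18,20]  [18,21]  [17,22]  [22,25]
[0,1] uncovered → point at 1; [3,4] uncovered → point at 4; [6,7] uncovered → point at 7; [8,9] uncovered → point at 9; [15,17] uncovered → point at 17; [18,19] uncovered → point at 19; [22,25] uncovered → point at 25.
Points: 1, 4, 7, 9, 17, 19, 25 (7 total).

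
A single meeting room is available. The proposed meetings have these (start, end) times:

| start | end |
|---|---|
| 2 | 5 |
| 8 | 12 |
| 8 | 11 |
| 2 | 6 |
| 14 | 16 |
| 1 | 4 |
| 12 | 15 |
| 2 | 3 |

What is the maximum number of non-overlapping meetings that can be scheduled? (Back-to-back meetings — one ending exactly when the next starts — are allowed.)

Sorted by end: (2,3)  (1,4)  (2,5)  (2,6)  (8,11)  (8,12)  (12,15)  (14,16)
take (2,3); skip (2,5); take (8,11); skip (8,12); take (12,15).
Selected 3 meetings.

3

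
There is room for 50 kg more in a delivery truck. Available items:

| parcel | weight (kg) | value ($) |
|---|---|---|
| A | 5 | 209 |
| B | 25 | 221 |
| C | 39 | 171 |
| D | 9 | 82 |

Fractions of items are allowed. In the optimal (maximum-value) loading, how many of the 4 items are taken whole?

3

Order: A (209/5=41.80) > D (82/9=9.11) > B (221/25=8.84) > C (171/39=4.38)
Fill: take A (5 @ 209) → take D (9 @ 82) → take B (25 @ 221) → take 11/39 of C → 48.23; 50/50 used.
3 item(s) taken whole; one partial (take 11/39 of C).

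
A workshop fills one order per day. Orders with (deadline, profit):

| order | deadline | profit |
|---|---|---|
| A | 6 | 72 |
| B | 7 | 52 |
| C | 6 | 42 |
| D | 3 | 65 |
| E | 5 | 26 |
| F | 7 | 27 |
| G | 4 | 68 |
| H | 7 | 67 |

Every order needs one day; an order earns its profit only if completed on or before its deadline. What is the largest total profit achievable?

Sort by profit descending; place each in the latest free slot ≤ its deadline.
By profit: A(d6,72), G(d4,68), H(d7,67), D(d3,65), B(d7,52), C(d6,42), F(d7,27), E(d5,26)
A→slot 6; G→slot 4; H→slot 7; D→slot 3; B→slot 5; C→slot 2; F→slot 1; E skipped.
Profit = 27 + 42 + 65 + 68 + 52 + 72 + 67 = 393

393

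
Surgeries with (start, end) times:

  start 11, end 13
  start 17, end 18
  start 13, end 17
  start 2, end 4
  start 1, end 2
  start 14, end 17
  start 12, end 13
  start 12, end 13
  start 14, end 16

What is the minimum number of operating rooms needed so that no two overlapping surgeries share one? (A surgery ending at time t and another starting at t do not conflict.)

Count concurrent intervals with a sweep; the peak is the room count.
Events (time:±→running): 1:+→1 2:-→0 2:+→1 4:-→0 11:+→1 12:+→2 12:+→3 … peak 3.

3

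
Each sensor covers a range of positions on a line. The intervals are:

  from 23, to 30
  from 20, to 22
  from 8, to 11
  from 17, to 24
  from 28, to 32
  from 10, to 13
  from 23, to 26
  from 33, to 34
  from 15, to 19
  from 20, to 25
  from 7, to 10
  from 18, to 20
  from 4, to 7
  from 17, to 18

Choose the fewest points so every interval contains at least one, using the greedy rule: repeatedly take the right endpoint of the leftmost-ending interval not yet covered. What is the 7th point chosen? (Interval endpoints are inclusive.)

34

Sort by right endpoint; whenever an interval is uncovered, place a point at its right end.
By right end: [4,7]  [7,10]  [8,11]  [10,13]  [17,18]  [15,19]  [18,20]  [20,22]  [17,24]  [20,25]  [23,26]  [23,30]  [28,32]  [33,34]
[4,7] uncovered → point at 7; [8,11] uncovered → point at 11; [17,18] uncovered → point at 18; [20,22] uncovered → point at 22; [23,26] uncovered → point at 26; [28,32] uncovered → point at 32; [33,34] uncovered → point at 34.
Points: 7, 11, 18, 22, 26, 32, 34 (7 total).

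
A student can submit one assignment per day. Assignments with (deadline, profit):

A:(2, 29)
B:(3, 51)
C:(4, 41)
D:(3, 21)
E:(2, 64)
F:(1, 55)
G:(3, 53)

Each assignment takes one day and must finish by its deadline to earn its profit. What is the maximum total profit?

213

Take jobs in profit order; each goes to the latest open slot no later than its deadline.
By profit: E(d2,64), F(d1,55), G(d3,53), B(d3,51), C(d4,41), A(d2,29), D(d3,21)
E→slot 2; F→slot 1; G→slot 3; B skipped; C→slot 4; A skipped; D skipped.
Profit = 55 + 64 + 53 + 41 = 213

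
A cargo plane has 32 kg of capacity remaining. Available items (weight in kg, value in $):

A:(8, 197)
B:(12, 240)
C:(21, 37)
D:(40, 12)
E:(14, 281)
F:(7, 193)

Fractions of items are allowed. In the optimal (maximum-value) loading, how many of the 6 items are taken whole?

Sort by value per unit weight and fill in that order.
Order: F (193/7=27.57) > A (197/8=24.62) > E (281/14=20.07) > B (240/12=20.00) > C (37/21=1.76) > D (12/40=0.30)
Fill: take F (7 @ 193) → take A (8 @ 197) → take E (14 @ 281) → take 3/12 of B → 60.00; 32/32 used.
3 item(s) taken whole; one partial (take 3/12 of B).

3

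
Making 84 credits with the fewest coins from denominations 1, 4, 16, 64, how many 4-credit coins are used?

1

84 − 1×64→20 − 1×16→4 − 1×4→0
Count of 4: 1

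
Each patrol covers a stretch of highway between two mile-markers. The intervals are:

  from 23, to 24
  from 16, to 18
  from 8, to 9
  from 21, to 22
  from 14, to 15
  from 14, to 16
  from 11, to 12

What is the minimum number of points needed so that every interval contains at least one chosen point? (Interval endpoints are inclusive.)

6

Process intervals by earliest right end; each time one isn't hit yet, stab at its right endpoint.
Sorted: [8,9] [11,12] [14,15] [14,16] [16,18] [21,22] [23,24]
{[8,9]} hit by 9; {[11,12]} hit by 12; {[14,15],[14,16]} hit by 15; {[16,18]} hit by 18; {[21,22]} hit by 22; {[23,24]} hit by 24.
Points: 9, 12, 15, 18, 22, 24 (6 total).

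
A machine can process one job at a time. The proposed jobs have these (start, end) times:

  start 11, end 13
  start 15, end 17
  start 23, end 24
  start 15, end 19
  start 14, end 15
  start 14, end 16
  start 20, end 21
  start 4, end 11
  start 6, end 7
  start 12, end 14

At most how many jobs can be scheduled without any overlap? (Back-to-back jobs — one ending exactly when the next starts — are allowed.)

6

By end time: (6,7), (4,11), (11,13), (12,14), (14,15), (14,16), (15,17), (15,19), (20,21), (23,24).
Pick (6,7); next start ≥ 7 → (11,13); next start ≥ 13 → (14,15); next start ≥ 15 → (15,17); next start ≥ 17 → (20,21); next start ≥ 21 → (23,24).
Selected 6 jobs.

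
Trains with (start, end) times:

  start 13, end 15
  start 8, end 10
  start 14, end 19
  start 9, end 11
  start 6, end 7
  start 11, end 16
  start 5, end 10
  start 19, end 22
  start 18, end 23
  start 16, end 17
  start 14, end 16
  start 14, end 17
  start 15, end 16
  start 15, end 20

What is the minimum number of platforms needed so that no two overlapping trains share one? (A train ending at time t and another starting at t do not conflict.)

6

The answer is the maximum number of intervals overlapping at any instant.
Events (time:±→running): 5:+→1 6:+→2 7:-→1 8:+→2 9:+→3 10:-→2 10:-→1 11:-→0 11:+→1 13:+→2 14:+→3 14:+→4 14:+→5 15:-→4 15:+→5 15:+→6 … peak 6.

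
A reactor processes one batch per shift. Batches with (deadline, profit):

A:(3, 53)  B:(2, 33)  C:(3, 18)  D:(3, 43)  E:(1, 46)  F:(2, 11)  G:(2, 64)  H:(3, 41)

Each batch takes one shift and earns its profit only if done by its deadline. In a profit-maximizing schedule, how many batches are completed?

By profit: G(d2,64), A(d3,53), E(d1,46), D(d3,43), H(d3,41), B(d2,33), C(d3,18), F(d2,11)
G→slot 2; A→slot 3; E→slot 1; D skipped; H skipped; B skipped; C skipped; F skipped.
3 of 8 scheduled.

3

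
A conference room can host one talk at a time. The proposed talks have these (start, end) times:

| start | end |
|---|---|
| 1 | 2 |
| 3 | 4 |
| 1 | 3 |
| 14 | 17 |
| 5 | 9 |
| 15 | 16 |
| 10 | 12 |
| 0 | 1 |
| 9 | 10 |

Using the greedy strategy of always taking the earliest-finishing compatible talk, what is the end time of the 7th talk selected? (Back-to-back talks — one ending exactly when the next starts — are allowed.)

Greedy by earliest finish: after sorting by end time, pick each interval compatible with the last pick.
By end time: (0,1), (1,2), (1,3), (3,4), (5,9), (9,10), (10,12), (15,16), (14,17).
Pick (0,1); next start ≥ 1 → (1,2); next start ≥ 2 → (3,4); next start ≥ 4 → (5,9); next start ≥ 9 → (9,10); next start ≥ 10 → (10,12); next start ≥ 12 → (15,16).
Selected: (0,1) (1,2) (3,4) (5,9) (9,10) (10,12) (15,16)

16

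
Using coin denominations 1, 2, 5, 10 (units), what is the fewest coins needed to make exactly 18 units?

Greedy: take as many of the largest coin as possible, then repeat with the remainder.
18 − 1×10→8 − 1×5→3 − 1×2→1 − 1×1→0
Total coins = 1 + 1 + 1 + 1 = 4

4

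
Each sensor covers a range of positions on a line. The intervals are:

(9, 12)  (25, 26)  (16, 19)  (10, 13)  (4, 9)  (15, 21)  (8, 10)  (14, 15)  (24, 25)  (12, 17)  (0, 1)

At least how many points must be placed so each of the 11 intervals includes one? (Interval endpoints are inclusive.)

6

Process intervals by earliest right end; each time one isn't hit yet, stab at its right endpoint.
By right end: [0,1]  [4,9]  [8,10]  [9,12]  [10,13]  [14,15]  [12,17]  [16,19]  [15,21]  [24,25]  [25,26]
[0,1] uncovered → point at 1; [4,9] uncovered → point at 9; [10,13] uncovered → point at 13; [14,15] uncovered → point at 15; [16,19] uncovered → point at 19; [24,25] uncovered → point at 25.
Points: 1, 9, 13, 15, 19, 25 (6 total).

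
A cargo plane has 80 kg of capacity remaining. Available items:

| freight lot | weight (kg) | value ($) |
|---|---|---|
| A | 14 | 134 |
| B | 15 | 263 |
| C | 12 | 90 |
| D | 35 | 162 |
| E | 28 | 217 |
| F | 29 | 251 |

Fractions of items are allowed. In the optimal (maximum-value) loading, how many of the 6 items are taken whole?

Order: B (263/15=17.53) > A (134/14=9.57) > F (251/29=8.66) > E (217/28=7.75) > C (90/12=7.50) > D (162/35=4.63)
Fill: take B (15 @ 263) → take A (14 @ 134) → take F (29 @ 251) → take 22/28 of E → 170.50; 80/80 used.
3 item(s) taken whole; one partial (take 22/28 of E).

3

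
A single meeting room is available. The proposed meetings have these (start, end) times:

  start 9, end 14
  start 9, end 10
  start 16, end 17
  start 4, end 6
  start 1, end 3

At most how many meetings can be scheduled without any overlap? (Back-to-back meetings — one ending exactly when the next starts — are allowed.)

4

By end time: (1,3), (4,6), (9,10), (9,14), (16,17).
Pick (1,3); next start ≥ 3 → (4,6); next start ≥ 6 → (9,10); next start ≥ 10 → (16,17).
Selected 4 meetings.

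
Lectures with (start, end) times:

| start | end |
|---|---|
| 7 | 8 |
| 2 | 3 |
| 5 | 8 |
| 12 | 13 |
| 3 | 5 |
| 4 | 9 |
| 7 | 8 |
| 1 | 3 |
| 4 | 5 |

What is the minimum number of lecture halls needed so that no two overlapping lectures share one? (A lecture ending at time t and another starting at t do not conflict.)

4

Events (time:±→running): 1:+→1 2:+→2 3:-→1 3:-→0 3:+→1 4:+→2 4:+→3 5:-→2 5:-→1 5:+→2 7:+→3 7:+→4 … peak 4.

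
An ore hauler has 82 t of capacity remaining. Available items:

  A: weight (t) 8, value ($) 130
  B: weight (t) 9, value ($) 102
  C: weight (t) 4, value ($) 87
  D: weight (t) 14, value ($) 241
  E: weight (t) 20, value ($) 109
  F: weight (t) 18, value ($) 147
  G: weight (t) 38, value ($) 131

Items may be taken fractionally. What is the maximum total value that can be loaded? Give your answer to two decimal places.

Order: C (87/4=21.75) > D (241/14=17.21) > A (130/8=16.25) > B (102/9=11.33) > F (147/18=8.17) > E (109/20=5.45) > G (131/38=3.45)
Fill: take C (4 @ 87) → take D (14 @ 241) → take A (8 @ 130) → take B (9 @ 102) → take F (18 @ 147) → take E (20 @ 109) → take 9/38 of G → 31.03; 82/82 used.
Total value = 847.03

847.03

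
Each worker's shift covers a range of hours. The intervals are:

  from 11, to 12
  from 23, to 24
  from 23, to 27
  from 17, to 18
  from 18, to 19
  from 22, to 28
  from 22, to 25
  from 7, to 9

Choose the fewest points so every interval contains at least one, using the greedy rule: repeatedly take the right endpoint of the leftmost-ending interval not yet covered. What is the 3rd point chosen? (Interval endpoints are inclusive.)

18

Process intervals by earliest right end; each time one isn't hit yet, stab at its right endpoint.
Sorted: [7,9] [11,12] [17,18] [18,19] [23,24] [22,25] [23,27] [22,28]
{[7,9]} hit by 9; {[11,12]} hit by 12; {[17,18],[18,19]} hit by 18; {[23,24],[22,25],[23,27],[22,28]} hit by 24.
Points: 9, 12, 18, 24 (4 total).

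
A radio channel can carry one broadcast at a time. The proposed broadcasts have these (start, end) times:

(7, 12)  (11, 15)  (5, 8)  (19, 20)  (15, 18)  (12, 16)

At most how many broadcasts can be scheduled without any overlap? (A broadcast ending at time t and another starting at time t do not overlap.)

4

Greedy by earliest finish: after sorting by end time, pick each interval compatible with the last pick.
Sorted by end: (5,8)  (7,12)  (11,15)  (12,16)  (15,18)  (19,20)
take (5,8); skip (7,12); take (11,15); skip (12,16); take (15,18); take (19,20).
Selected 4 broadcasts.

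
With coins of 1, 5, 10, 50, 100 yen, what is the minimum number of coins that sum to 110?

Greedy: take as many of the largest coin as possible, then repeat with the remainder.
110 − 1×100→10 − 1×10→0
Total coins = 1 + 1 = 2

2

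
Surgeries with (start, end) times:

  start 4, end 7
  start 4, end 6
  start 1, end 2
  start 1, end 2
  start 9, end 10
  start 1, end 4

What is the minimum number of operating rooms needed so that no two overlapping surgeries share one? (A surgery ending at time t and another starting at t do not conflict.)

3

starts: [1, 1, 1, 4, 4, 9]
ends:   [2, 2, 4, 6, 7, 10]
s1→1 s1→2 s1→3  — peak 3.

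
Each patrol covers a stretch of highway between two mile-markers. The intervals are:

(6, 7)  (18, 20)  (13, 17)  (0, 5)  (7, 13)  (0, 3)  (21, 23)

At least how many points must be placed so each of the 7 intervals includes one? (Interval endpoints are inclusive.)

5

Sorted: [0,3] [0,5] [6,7] [7,13] [13,17] [18,20] [21,23]
{[0,3],[0,5]} hit by 3; {[6,7],[7,13]} hit by 7; {[13,17]} hit by 17; {[18,20]} hit by 20; {[21,23]} hit by 23.
Points: 3, 7, 17, 20, 23 (5 total).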